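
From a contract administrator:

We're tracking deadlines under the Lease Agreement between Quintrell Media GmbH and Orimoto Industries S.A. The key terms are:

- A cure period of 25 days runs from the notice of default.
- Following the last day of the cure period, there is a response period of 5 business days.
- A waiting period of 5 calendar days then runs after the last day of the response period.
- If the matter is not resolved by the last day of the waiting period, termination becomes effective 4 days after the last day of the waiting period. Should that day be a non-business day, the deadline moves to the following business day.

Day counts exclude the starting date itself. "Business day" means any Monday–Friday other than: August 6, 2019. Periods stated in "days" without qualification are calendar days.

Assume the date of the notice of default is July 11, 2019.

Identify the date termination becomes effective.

The last day of the cure period: 25 calendar days after July 11, 2019 is August 5, 2019.
From Monday, August 5, 2019, 5 business days (Aug 7, Aug 8, Aug 9, Aug 12, Aug 13, skipping weekends and the listed holiday on Aug 6) brings us to Tuesday, August 13, 2019, which is the last day of the response period.
The last day of the waiting period: August 13, 2019 + 5 days = August 18, 2019.
Adding 4 calendar days to August 18, 2019 gives August 22, 2019, which is the date termination becomes effective. August 22, 2019 is a Thursday and is not a listed holiday, so no roll-forward applies.

August 22, 2019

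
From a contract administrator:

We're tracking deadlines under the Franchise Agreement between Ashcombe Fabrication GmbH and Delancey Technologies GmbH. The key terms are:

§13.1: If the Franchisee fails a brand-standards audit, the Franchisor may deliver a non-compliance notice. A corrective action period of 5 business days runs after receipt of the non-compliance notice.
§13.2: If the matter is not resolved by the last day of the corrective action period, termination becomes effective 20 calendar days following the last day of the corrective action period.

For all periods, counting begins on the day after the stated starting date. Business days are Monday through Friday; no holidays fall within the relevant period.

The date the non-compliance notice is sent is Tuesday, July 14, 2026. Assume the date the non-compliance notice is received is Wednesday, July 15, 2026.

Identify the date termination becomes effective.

August 11, 2026

The last day of the corrective action period: 5 business days after Wednesday, July 15, 2026, skipping weekends — Jul 16, Jul 17, Jul 20, Jul 21, Jul 22 — lands on Wednesday, July 22, 2026.
Adding 20 calendar days to July 22, 2026 gives August 11, 2026, which is the date termination becomes effective.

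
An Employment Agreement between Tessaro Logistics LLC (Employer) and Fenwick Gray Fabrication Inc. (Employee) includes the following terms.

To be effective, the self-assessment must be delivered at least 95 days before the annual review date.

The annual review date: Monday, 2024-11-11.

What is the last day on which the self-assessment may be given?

Counting back 95 calendar days from 2024-11-11 gives 2024-08-08.

2024-08-08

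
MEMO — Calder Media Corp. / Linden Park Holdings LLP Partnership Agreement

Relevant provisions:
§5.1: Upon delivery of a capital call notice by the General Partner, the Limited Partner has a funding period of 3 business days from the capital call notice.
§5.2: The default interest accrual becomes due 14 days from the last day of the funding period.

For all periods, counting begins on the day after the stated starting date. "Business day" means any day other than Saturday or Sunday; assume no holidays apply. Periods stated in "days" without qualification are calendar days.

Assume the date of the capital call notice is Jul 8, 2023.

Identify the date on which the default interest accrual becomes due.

The last day of the funding period: counting 3 business days from Saturday, Jul 8, 2023 (Jul 10, Jul 11, Jul 12, skipping weekends) reaches Wednesday, Jul 12, 2023.
Adding 14 calendar days to Jul 12, 2023 gives Jul 26, 2023, which is the date on which the default interest accrual becomes due.

Jul 26, 2023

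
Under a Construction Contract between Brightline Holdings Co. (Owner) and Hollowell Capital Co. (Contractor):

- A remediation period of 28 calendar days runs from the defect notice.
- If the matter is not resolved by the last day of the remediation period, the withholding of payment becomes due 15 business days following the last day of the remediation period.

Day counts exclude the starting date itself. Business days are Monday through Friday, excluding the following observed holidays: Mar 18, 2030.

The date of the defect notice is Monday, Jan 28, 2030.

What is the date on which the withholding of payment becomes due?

Mar 19, 2030

The last day of the remediation period: Jan 28, 2030 + 28 days = Feb 25, 2030.
The date on which the withholding of payment becomes due: counting 15 business days from Monday, Feb 25, 2030 (Feb 26, Feb 27, Feb 28, Mar 1, …, Mar 14, Mar 15, Mar 19, skipping weekends and the listed holiday on Mar 18) reaches Tuesday, Mar 19, 2030.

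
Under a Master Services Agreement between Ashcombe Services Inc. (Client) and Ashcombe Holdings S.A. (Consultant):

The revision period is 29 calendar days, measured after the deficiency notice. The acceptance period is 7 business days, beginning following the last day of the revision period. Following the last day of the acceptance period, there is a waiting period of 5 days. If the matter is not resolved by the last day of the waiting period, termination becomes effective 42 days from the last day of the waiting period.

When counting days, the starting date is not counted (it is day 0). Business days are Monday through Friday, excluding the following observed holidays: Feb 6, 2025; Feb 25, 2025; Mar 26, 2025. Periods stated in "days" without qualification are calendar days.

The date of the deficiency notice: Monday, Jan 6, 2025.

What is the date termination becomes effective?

The last day of the revision period: 29 calendar days after Jan 6, 2025 is Feb 4, 2025.
From Tuesday, Feb 4, 2025, 7 business days (Feb 5, Feb 7, Feb 10, Feb 11, Feb 12, Feb 13, Feb 14, skipping weekends and the listed holiday on Feb 6) brings us to Friday, Feb 14, 2025, which is the last day of the acceptance period.
The last day of the waiting period: Feb 14, 2025 + 5 days = Feb 19, 2025.
The date termination becomes effective: Feb 19, 2025 + 42 days = Apr 2, 2025.

Apr 2, 2025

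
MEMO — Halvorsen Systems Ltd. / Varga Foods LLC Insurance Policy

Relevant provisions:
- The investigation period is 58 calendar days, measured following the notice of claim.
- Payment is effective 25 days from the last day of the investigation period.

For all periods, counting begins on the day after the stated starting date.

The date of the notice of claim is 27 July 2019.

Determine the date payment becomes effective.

18 October 2019

Adding 58 calendar days to 27 July 2019 gives 23 September 2019, which is the last day of the investigation period.
The date payment becomes effective: 25 calendar days after 23 September 2019 is 18 October 2019.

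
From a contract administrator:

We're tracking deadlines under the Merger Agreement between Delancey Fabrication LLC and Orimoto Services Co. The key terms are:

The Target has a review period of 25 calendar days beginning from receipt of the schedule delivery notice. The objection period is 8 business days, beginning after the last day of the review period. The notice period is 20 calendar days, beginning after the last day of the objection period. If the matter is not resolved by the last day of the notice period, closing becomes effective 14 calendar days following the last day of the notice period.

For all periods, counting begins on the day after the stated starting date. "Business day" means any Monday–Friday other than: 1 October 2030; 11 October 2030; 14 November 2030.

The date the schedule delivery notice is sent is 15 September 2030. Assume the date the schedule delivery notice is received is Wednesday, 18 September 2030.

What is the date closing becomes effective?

The last day of the review period: 25 calendar days after 18 September 2030 is 13 October 2030.
The last day of the objection period: 8 business days after Sunday, 13 October 2030, skipping weekends — Oct 14, Oct 15, Oct 16, Oct 17, Oct 18, Oct 21, Oct 22, Oct 23 — lands on Wednesday, 23 October 2030.
The last day of the notice period: 23 October 2030 + 20 days = 12 November 2030.
The date closing becomes effective: 12 November 2030 + 14 days = 26 November 2030.

26 November 2030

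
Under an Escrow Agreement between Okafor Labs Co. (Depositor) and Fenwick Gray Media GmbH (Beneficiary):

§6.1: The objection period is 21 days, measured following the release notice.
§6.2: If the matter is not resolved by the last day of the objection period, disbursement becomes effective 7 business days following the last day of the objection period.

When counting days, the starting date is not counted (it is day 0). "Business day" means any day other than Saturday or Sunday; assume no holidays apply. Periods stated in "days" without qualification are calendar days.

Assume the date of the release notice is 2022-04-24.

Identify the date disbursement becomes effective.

The last day of the objection period: 21 calendar days after 2022-04-24 is 2022-05-15.
From Sunday, 2022-05-15, 7 business days (May 16, May 17, May 18, May 19, May 20, May 23, May 24, skipping weekends) brings us to Tuesday, 2022-05-24, which is the date disbursement becomes effective.

2022-05-24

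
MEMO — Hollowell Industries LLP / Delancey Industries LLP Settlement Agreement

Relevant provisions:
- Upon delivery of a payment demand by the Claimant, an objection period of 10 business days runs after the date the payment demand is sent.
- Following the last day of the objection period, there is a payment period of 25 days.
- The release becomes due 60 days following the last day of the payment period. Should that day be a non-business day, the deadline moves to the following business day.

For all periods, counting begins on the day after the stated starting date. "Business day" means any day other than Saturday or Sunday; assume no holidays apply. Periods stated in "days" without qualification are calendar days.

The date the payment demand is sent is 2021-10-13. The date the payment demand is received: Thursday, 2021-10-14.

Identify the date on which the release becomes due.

From Wednesday, 2021-10-13, 10 business days (Oct 14, Oct 15, Oct 18, Oct 19, Oct 20, Oct 21, Oct 22, Oct 25, Oct 26, Oct 27, skipping weekends) brings us to Wednesday, 2021-10-27, which is the last day of the objection period.
The last day of the payment period: 25 calendar days after 2021-10-27 is 2021-11-21.
Adding 60 calendar days to 2021-11-21 gives 2022-01-20, which is the date on which the release becomes due. 2022-01-20 is a Thursday, so no roll-forward applies.

2022-01-20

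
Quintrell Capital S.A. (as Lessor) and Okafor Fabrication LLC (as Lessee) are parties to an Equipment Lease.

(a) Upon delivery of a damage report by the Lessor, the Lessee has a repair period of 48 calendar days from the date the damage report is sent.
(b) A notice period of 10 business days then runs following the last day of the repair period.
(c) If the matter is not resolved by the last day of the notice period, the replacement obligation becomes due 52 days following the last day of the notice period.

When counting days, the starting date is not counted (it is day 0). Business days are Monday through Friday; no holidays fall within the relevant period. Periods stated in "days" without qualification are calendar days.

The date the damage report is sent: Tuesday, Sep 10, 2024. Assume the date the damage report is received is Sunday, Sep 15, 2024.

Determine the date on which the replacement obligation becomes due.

Jan 2, 2025

The last day of the repair period: 48 calendar days after Sep 10, 2024 is Oct 28, 2024.
The last day of the notice period: counting 10 business days from Monday, Oct 28, 2024 (Oct 29, Oct 30, Oct 31, Nov 1, Nov 4, Nov 5, Nov 6, Nov 7, Nov 8, Nov 11, skipping weekends) reaches Monday, Nov 11, 2024.
The date on which the replacement obligation becomes due: Nov 11, 2024 + 52 days = Jan 2, 2025.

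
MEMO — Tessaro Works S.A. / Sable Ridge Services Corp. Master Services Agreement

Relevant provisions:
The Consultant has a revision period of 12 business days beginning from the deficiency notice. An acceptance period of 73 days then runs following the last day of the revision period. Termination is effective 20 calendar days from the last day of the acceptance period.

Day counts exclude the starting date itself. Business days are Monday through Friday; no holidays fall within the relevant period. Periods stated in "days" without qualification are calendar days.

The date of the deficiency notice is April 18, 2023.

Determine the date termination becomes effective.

August 5, 2023

The last day of the revision period: counting 12 business days from Tuesday, April 18, 2023 (Apr 19, Apr 20, Apr 21, Apr 24, …, May 2, May 3, May 4, skipping weekends) reaches Thursday, May 4, 2023.
The last day of the acceptance period: 73 calendar days after May 4, 2023 is July 16, 2023.
Adding 20 calendar days to July 16, 2023 gives August 5, 2023, which is the date termination becomes effective.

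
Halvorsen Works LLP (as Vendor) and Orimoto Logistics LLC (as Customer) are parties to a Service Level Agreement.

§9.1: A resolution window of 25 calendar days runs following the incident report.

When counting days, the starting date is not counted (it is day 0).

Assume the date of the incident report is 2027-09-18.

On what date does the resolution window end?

2027-10-13

The last day of the resolution window: 2027-09-18 + 25 days = 2027-10-13.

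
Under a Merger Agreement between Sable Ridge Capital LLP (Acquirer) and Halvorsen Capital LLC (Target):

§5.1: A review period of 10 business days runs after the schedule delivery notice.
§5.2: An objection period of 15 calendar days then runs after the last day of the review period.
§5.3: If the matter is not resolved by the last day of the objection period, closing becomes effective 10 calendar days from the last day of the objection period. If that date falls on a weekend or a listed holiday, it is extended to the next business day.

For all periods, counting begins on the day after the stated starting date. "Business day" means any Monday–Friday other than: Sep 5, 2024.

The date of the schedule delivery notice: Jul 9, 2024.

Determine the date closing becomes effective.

Aug 19, 2024

From Tuesday, Jul 9, 2024, 10 business days (Jul 10, Jul 11, Jul 12, Jul 15, Jul 16, Jul 17, Jul 18, Jul 19, Jul 22, Jul 23, skipping weekends) brings us to Tuesday, Jul 23, 2024, which is the last day of the review period.
Adding 15 calendar days to Jul 23, 2024 gives Aug 7, 2024, which is the last day of the objection period.
The date closing becomes effective: Aug 7, 2024 + 10 days = Aug 17, 2024. That falls on a Saturday, so it rolls to the next business day, Monday, Aug 19, 2024.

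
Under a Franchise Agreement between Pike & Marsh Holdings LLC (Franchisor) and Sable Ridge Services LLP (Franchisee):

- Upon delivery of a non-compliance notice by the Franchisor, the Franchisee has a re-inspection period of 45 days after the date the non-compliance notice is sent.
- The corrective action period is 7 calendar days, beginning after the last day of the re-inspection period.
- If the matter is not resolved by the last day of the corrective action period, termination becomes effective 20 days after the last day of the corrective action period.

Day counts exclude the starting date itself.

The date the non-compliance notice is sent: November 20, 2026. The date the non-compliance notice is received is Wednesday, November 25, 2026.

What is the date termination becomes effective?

January 31, 2027

The last day of the re-inspection period: November 20, 2026 + 45 days = January 4, 2027.
Adding 7 calendar days to January 4, 2027 gives January 11, 2027, which is the last day of the corrective action period.
The date termination becomes effective: January 11, 2027 + 20 days = January 31, 2027.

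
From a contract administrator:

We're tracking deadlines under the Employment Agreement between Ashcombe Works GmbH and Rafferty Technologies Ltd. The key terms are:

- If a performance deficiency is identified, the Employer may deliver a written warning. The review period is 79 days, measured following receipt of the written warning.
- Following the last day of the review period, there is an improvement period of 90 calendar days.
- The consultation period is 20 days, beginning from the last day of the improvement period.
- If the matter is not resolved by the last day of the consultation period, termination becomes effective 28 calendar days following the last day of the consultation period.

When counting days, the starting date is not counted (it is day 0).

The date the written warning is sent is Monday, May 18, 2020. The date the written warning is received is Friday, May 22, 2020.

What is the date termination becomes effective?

Dec 25, 2020

The last day of the review period: May 22, 2020 + 79 days = Aug 9, 2020.
The last day of the improvement period: 90 calendar days after Aug 9, 2020 is Nov 7, 2020.
Adding 20 calendar days to Nov 7, 2020 gives Nov 27, 2020, which is the last day of the consultation period.
The date termination becomes effective: 28 calendar days after Nov 27, 2020 is Dec 25, 2020.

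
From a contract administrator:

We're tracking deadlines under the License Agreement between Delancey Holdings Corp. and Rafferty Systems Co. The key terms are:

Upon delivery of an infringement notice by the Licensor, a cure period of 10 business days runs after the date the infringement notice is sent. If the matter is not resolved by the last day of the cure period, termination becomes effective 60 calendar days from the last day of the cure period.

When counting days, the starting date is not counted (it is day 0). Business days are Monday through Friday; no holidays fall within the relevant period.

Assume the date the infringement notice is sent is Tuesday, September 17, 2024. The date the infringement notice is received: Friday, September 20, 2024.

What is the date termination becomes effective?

November 30, 2024

The last day of the cure period: counting 10 business days from Tuesday, September 17, 2024 (Sep 18, Sep 19, Sep 20, Sep 23, Sep 24, Sep 25, Sep 26, Sep 27, Sep 30, Oct 1, skipping weekends) reaches Tuesday, October 1, 2024.
The date termination becomes effective: October 1, 2024 + 60 days = November 30, 2024.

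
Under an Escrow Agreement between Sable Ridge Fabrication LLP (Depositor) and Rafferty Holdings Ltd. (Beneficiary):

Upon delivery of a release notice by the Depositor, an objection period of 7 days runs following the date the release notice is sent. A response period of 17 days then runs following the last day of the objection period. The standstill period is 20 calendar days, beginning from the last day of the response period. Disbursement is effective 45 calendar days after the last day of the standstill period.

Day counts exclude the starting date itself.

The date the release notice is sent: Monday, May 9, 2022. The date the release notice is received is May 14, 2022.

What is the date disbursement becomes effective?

August 6, 2022

Adding 7 calendar days to May 9, 2022 gives May 16, 2022, which is the last day of the objection period.
The last day of the response period: 17 calendar days after May 16, 2022 is June 2, 2022.
Adding 20 calendar days to June 2, 2022 gives June 22, 2022, which is the last day of the standstill period.
The date disbursement becomes effective: June 22, 2022 + 45 days = August 6, 2022.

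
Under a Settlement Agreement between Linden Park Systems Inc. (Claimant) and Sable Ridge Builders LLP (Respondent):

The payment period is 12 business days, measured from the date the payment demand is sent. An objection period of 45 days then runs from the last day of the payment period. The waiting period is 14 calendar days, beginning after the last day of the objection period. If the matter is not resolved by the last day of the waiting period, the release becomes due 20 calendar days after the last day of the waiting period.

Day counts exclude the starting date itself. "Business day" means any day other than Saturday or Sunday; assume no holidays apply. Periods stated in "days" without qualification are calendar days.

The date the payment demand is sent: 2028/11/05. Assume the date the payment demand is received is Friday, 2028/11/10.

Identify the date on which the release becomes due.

The last day of the payment period: counting 12 business days from Sunday, 2028/11/05 (Nov 6, Nov 7, Nov 8, Nov 9, …, Nov 17, Nov 20, Nov 21, skipping weekends) reaches Tuesday, 2028/11/21.
The last day of the objection period: 45 calendar days after 2028/11/21 is 2029/01/05.
Adding 14 calendar days to 2029/01/05 gives 2029/01/19, which is the last day of the waiting period.
The date on which the release becomes due: 2029/01/19 + 20 days = 2029/02/08.

2029/02/08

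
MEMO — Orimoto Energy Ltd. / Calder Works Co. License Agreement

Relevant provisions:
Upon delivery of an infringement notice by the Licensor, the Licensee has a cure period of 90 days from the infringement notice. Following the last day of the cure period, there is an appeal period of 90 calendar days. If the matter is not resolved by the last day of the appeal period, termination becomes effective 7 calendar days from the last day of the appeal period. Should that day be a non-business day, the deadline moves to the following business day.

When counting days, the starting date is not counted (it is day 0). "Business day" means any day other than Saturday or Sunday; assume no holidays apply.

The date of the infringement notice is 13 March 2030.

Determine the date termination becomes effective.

Adding 90 calendar days to 13 March 2030 gives 11 June 2030, which is the last day of the cure period.
Adding 90 calendar days to 11 June 2030 gives 9 September 2030, which is the last day of the appeal period.
The date termination becomes effective: 9 September 2030 + 7 days = 16 September 2030. 16 September 2030 is a Monday, so no roll-forward applies.

16 September 2030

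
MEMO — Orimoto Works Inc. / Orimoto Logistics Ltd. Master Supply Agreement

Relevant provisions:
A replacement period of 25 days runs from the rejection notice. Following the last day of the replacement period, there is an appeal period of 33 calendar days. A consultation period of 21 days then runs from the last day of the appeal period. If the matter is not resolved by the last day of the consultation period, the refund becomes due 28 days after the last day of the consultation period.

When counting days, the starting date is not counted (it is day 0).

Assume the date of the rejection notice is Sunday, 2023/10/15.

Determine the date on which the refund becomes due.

The last day of the replacement period: 2023/10/15 + 25 days = 2023/11/09.
Adding 33 calendar days to 2023/11/09 gives 2023/12/12, which is the last day of the appeal period.
The last day of the consultation period: 21 calendar days after 2023/12/12 is 2024/01/02.
The date on which the refund becomes due: 2024/01/02 + 28 days = 2024/01/30.

2024/01/30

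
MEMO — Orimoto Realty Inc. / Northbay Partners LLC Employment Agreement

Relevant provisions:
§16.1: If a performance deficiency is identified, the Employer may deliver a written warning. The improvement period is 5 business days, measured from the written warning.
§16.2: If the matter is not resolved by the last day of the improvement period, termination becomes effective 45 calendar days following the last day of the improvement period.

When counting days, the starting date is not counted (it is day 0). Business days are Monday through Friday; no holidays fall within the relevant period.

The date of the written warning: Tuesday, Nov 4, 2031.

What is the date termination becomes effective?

Dec 26, 2031

The last day of the improvement period: counting 5 business days from Tuesday, Nov 4, 2031 (Nov 5, Nov 6, Nov 7, Nov 10, Nov 11, skipping weekends) reaches Tuesday, Nov 11, 2031.
Adding 45 calendar days to Nov 11, 2031 gives Dec 26, 2031, which is the date termination becomes effective.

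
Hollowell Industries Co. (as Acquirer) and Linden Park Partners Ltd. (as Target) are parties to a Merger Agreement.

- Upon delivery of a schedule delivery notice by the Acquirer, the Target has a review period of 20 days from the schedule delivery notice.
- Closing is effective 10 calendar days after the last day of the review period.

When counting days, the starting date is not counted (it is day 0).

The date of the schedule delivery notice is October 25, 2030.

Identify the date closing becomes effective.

Adding 20 calendar days to October 25, 2030 gives November 14, 2030, which is the last day of the review period.
Adding 10 calendar days to November 14, 2030 gives November 24, 2030, which is the date closing becomes effective.

November 24, 2030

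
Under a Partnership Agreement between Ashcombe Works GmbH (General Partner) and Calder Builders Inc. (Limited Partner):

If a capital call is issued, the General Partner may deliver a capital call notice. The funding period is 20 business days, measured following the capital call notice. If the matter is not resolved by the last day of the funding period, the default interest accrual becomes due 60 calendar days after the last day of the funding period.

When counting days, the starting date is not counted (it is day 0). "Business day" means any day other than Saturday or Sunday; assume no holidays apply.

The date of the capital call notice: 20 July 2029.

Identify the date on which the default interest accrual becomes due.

The last day of the funding period: 20 business days after Friday, 20 July 2029, skipping weekends — Jul 23, Jul 24, Jul 25, Jul 26, …, Aug 15, Aug 16, Aug 17 — lands on Friday, 17 August 2029.
The date on which the default interest accrual becomes due: 60 calendar days after 17 August 2029 is 16 October 2029.

16 October 2029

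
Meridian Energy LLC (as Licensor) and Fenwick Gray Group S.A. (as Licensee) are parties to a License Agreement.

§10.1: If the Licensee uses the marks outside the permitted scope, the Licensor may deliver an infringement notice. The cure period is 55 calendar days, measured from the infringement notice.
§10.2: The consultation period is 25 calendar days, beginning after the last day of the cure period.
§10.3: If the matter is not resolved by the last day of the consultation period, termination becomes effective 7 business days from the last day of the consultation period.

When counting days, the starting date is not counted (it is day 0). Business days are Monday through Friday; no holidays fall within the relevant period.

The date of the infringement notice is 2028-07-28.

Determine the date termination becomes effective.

Adding 55 calendar days to 2028-07-28 gives 2028-09-21, which is the last day of the cure period.
The last day of the consultation period: 25 calendar days after 2028-09-21 is 2028-10-16.
From Monday, 2028-10-16, 7 business days (Oct 17, Oct 18, Oct 19, Oct 20, Oct 23, Oct 24, Oct 25, skipping weekends) brings us to Wednesday, 2028-10-25, which is the date termination becomes effective.

2028-10-25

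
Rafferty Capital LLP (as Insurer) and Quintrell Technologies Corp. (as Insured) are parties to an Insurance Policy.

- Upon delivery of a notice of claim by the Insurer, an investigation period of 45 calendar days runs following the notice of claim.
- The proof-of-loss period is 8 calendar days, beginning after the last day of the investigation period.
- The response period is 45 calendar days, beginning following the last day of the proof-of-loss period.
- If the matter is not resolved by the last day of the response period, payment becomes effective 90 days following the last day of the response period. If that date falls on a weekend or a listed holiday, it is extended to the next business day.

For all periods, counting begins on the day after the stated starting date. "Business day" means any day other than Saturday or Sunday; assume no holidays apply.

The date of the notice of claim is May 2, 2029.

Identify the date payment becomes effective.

November 6, 2029

The last day of the investigation period: 45 calendar days after May 2, 2029 is June 16, 2029.
The last day of the proof-of-loss period: 8 calendar days after June 16, 2029 is June 24, 2029.
The last day of the response period: June 24, 2029 + 45 days = August 8, 2029.
The date payment becomes effective: 90 calendar days after August 8, 2029 is November 6, 2029. November 6, 2029 is a Tuesday, so no roll-forward applies.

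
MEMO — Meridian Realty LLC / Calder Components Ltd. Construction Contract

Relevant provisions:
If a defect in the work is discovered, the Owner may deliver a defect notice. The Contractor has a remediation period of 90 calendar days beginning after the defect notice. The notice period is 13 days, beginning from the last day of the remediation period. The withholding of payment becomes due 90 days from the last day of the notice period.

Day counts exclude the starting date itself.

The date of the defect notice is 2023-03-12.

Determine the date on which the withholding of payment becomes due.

The last day of the remediation period: 90 calendar days after 2023-03-12 is 2023-06-10.
The last day of the notice period: 13 calendar days after 2023-06-10 is 2023-06-23.
Adding 90 calendar days to 2023-06-23 gives 2023-09-21, which is the date on which the withholding of payment becomes due.

2023-09-21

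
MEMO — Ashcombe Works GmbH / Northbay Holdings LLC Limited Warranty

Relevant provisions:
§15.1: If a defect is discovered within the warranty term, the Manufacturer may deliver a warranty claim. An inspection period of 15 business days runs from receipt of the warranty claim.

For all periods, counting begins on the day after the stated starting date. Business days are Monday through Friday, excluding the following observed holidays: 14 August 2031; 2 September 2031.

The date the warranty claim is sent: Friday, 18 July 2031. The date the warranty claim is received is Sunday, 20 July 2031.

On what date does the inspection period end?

8 August 2031

From Sunday, 20 July 2031, 15 business days (Jul 21, Jul 22, Jul 23, Jul 24, …, Aug 6, Aug 7, Aug 8, skipping weekends) brings us to Friday, 8 August 2031, which is the last day of the inspection period.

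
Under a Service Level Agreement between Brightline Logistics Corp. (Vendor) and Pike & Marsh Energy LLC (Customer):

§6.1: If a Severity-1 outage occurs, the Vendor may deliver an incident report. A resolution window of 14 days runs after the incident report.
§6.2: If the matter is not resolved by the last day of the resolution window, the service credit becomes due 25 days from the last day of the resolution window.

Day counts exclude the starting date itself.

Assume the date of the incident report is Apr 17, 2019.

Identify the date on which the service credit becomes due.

The last day of the resolution window: 14 calendar days after Apr 17, 2019 is May 1, 2019.
The date on which the service credit becomes due: 25 calendar days after May 1, 2019 is May 26, 2019.

May 26, 2019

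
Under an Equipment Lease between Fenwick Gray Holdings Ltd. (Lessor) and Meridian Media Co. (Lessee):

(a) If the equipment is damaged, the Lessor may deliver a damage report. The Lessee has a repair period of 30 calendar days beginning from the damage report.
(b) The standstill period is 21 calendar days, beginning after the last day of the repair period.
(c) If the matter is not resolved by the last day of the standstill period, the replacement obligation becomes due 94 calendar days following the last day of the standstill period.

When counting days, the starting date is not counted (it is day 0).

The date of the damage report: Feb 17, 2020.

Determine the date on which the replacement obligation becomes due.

Adding 30 calendar days to Feb 17, 2020 gives Mar 18, 2020, which is the last day of the repair period.
The last day of the standstill period: 21 calendar days after Mar 18, 2020 is Apr 8, 2020.
The date on which the replacement obligation becomes due: Apr 8, 2020 + 94 days = Jul 11, 2020.

Jul 11, 2020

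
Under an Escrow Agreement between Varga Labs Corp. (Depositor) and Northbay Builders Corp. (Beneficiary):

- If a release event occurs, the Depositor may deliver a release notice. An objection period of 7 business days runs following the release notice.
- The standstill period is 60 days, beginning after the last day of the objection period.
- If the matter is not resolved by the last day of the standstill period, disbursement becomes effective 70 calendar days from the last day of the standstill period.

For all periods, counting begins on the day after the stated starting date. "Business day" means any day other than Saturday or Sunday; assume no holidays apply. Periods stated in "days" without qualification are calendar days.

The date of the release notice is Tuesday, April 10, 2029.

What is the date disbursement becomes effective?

The last day of the objection period: 7 business days after Tuesday, April 10, 2029, skipping weekends — Apr 11, Apr 12, Apr 13, Apr 16, Apr 17, Apr 18, Apr 19 — lands on Thursday, April 19, 2029.
The last day of the standstill period: April 19, 2029 + 60 days = June 18, 2029.
The date disbursement becomes effective: June 18, 2029 + 70 days = August 27, 2029.

August 27, 2029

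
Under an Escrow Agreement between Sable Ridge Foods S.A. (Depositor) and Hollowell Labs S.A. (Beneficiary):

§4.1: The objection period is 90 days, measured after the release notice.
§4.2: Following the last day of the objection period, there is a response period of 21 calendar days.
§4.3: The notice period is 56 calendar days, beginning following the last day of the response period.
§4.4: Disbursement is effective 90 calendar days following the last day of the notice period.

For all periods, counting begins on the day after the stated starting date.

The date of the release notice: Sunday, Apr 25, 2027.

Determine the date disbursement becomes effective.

Jan 7, 2028

Adding 90 calendar days to Apr 25, 2027 gives Jul 24, 2027, which is the last day of the objection period.
The last day of the response period: 21 calendar days after Jul 24, 2027 is Aug 14, 2027.
The last day of the notice period: 56 calendar days after Aug 14, 2027 is Oct 9, 2027.
Adding 90 calendar days to Oct 9, 2027 gives Jan 7, 2028, which is the date disbursement becomes effective.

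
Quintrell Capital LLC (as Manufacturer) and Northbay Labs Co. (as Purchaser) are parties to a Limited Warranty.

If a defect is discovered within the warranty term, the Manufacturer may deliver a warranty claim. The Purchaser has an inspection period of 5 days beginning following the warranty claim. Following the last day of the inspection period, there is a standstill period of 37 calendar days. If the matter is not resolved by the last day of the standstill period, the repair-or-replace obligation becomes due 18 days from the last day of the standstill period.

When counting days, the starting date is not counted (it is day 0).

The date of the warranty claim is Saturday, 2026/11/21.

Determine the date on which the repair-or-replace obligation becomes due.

2027/01/20

The last day of the inspection period: 2026/11/21 + 5 days = 2026/11/26.
Adding 37 calendar days to 2026/11/26 gives 2027/01/02, which is the last day of the standstill period.
Adding 18 calendar days to 2027/01/02 gives 2027/01/20, which is the date on which the repair-or-replace obligation becomes due.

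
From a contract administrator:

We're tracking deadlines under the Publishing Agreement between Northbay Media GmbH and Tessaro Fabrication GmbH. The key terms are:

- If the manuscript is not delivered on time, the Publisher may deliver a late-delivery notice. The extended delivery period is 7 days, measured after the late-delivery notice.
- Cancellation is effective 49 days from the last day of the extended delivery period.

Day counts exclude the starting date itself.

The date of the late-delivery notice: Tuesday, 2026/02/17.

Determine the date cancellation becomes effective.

The last day of the extended delivery period: 2026/02/17 + 7 days = 2026/02/24.
The date cancellation becomes effective: 2026/02/24 + 49 days = 2026/04/14.

2026/04/14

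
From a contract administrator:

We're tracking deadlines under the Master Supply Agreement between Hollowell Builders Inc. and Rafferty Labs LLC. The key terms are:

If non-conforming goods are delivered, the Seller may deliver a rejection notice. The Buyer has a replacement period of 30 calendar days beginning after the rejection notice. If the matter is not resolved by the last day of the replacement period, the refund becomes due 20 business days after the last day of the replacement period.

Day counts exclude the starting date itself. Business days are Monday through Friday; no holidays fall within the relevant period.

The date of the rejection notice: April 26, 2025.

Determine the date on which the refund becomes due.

The last day of the replacement period: 30 calendar days after April 26, 2025 is May 26, 2025.
The date on which the refund becomes due: counting 20 business days from Monday, May 26, 2025 (May 27, May 28, May 29, May 30, …, Jun 19, Jun 20, Jun 23, skipping weekends) reaches Monday, June 23, 2025.

June 23, 2025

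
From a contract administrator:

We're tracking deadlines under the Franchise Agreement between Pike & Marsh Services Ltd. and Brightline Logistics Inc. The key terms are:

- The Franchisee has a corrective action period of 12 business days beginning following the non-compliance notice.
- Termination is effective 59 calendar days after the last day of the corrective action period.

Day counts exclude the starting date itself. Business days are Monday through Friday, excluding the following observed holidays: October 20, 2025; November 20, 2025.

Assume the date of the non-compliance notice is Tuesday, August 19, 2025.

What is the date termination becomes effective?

November 2, 2025

From Tuesday, August 19, 2025, 12 business days (Aug 20, Aug 21, Aug 22, Aug 25, …, Sep 2, Sep 3, Sep 4, skipping weekends) brings us to Thursday, September 4, 2025, which is the last day of the corrective action period.
The date termination becomes effective: 59 calendar days after September 4, 2025 is November 2, 2025.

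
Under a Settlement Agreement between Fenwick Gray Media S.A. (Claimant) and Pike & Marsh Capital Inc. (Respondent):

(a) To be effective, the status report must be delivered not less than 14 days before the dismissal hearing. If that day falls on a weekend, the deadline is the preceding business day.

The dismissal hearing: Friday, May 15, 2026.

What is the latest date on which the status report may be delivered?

May 1, 2026

Counting back 14 calendar days from May 15, 2026 gives May 1, 2026. That is a Friday, so no adjustment is needed.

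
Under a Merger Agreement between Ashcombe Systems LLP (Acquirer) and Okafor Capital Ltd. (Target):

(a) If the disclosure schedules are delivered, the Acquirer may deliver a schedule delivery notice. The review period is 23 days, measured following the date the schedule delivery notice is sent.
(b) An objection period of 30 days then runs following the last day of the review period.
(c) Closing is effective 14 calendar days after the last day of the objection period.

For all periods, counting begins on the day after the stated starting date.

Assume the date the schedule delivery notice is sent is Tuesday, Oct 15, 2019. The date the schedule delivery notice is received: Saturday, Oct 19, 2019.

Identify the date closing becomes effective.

Dec 21, 2019

The last day of the review period: 23 calendar days after Oct 15, 2019 is Nov 7, 2019.
The last day of the objection period: 30 calendar days after Nov 7, 2019 is Dec 7, 2019.
The date closing becomes effective: 14 calendar days after Dec 7, 2019 is Dec 21, 2019.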